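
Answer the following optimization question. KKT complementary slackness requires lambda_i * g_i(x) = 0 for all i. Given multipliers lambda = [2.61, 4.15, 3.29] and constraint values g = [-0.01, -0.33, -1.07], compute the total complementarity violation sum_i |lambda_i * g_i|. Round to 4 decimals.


KKT complementary slackness check:
lambda_1 * g_1 = 2.61 * -0.01 = -0.0261
lambda_2 * g_2 = 4.15 * -0.33 = -1.3695
lambda_3 * g_3 = 3.29 * -1.07 = -3.5203
Total violation = 0.0261 + 1.3695 + 3.5203 = 4.9159


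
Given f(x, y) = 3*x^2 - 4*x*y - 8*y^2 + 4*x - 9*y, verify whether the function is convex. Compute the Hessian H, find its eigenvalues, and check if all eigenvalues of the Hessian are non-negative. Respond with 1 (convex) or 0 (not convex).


The Hessian of f(x,y) = 3*x^2 - 4*x*y - 8*y^2 + 4*x - 9*y is:
H = [[6, -4], [-4, -16]]
Trace = 6 - 16 = -10
Determinant = 6*-16 - (-4)^2 = -112
Discriminant = (-10)^2 - 4*-112 = 548.0
Eigenvalues: lambda_1 = -16.7047, lambda_2 = 6.7047
The function is not convex.

0


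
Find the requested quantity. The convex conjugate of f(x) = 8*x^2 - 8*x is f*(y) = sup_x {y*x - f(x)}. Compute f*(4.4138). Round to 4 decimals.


f*(y) = sup_x {y*x - a*x^2 - b*x} = sup_x {(y-b)*x - a*x^2}
FOC: (y - b) - 2a*x = 0 => x* = (y - b)/(2a)
x* = (4.4138 + 8)/(2*8) = 0.7759
f*(4.4138) = (y-b)^2/(4a) = (4.4138 + 8)^2/(4*8)
= 154.1024/32 = 4.8157


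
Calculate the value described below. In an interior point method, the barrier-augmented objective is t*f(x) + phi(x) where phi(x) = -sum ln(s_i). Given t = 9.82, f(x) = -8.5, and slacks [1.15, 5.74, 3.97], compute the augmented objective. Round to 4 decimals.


Step 1: Compute log-barrier.
ln values: [0.1398, 1.7475, 1.3788]
phi = -(0.1398 + 1.7475 + 1.3788) = -3.266
Step 2: Compute augmented objective.
t*f(x) = 9.82*-8.5 = -83.47
Total = -83.47 - 3.266 = -86.736


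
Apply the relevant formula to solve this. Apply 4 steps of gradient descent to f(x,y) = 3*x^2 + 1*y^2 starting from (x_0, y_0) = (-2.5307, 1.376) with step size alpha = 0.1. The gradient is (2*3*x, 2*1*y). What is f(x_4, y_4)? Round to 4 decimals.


Gradient descent on f(x,y) = 3*x^2 + 1*y^2.
Starting point: (-2.5307, 1.376), alpha = 0.1
Step 1: grad_x = 2*3*-2.5307 = -15.1842, grad_y = 2*1*1.376 = 2.752
  x_1 = -2.5307 - 0.1*-15.1842 = -1.0123
  y_1 = 1.376 - 0.1*2.752 = 1.1008
Step 2: grad_x = 2*3*-1.0123 = -6.0737, grad_y = 2*1*1.1008 = 2.2016
  x_2 = -1.0123 - 0.1*-6.0737 = -0.4049
  y_2 = 1.1008 - 0.1*2.2016 = 0.8806
Step 3: grad_x = 2*3*-0.4049 = -2.4295, grad_y = 2*1*0.8806 = 1.7613
  x_3 = -0.4049 - 0.1*-2.4295 = -0.162
  y_3 = 0.8806 - 0.1*1.7613 = 0.7045
Step 4: grad_x = 2*3*-0.162 = -0.9718, grad_y = 2*1*0.7045 = 1.409
  x_4 = -0.162 - 0.1*-0.9718 = -0.0648
  y_4 = 0.7045 - 0.1*1.409 = 0.5636
f(-0.0648, 0.5636) = 3*(-0.0648)^2 + 1*0.5636^2 = 0.3302


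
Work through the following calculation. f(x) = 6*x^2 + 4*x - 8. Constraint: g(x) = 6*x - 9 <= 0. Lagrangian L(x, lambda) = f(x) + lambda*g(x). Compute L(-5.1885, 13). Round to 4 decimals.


Step 1: Evaluate f(x).
f(-5.1885) = 6*(-5.1885)^2 + 4*(-5.1885) - 8 = 132.7692
Step 2: Evaluate g(x).
g(-5.1885) = 6*-5.1885 - 9 = -40.131
Step 3: Compute Lagrangian.
L = 132.7692 + 13*-40.131 = -388.9338


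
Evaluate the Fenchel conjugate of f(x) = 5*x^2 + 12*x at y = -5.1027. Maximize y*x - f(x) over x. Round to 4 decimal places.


f*(y) = sup_x {y*x - a*x^2 - b*x} = sup_x {(y-b)*x - a*x^2}
FOC: (y - b) - 2a*x = 0 => x* = (y - b)/(2a)
x* = (-5.1027 - 12)/(2*5) = -1.7103
f*(-5.1027) = (y-b)^2/(4a) = (-5.1027 - 12)^2/(4*5)
= 292.5023/20 = 14.6251


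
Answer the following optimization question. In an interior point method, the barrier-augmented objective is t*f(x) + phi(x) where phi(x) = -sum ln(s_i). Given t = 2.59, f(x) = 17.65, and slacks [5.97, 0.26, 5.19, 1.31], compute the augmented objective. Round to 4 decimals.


Step 1: Compute log-barrier.
ln values: [1.7867, -1.3471, 1.6467, 0.27]
phi = -(1.7867 - 1.3471 + 1.6467 + 0.27) = -2.3564
Step 2: Compute augmented objective.
t*f(x) = 2.59*17.65 = 45.7135
Total = 45.7135 - 2.3564 = 43.3571


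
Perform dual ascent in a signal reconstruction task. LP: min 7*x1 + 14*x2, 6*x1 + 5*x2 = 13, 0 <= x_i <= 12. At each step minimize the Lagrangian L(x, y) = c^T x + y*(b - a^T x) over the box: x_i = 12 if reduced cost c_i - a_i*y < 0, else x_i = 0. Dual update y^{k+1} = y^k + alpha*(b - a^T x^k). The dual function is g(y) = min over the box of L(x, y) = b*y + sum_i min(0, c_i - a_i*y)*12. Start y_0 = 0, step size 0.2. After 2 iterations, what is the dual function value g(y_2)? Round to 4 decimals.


Dual ascent for LP: min 7*x1 + 14*x2, 6*x1 + 5*x2 = 13, 0 <= x_i <= 12
Step 1: y^k = 0.0, reduced costs: (7.0, 14.0)
  x^k = (0.0, 0.0), subgradient = b - a^T x = 13.0
  y^{k+1} = 0.0 + 0.2*13.0 = 2.6
Step 2: y^k = 2.6, reduced costs: (-8.6, 1.0)
  x^k = (12.0, 0.0), subgradient = b - a^T x = -59.0
  y^{k+1} = 2.6 + 0.2*-59.0 = -9.2
Dual objective at y_2 = -9.2: reduced costs (62.2, 60.0), box minimizer x = (0.0, 0.0)
g(y_2) = b*y + (c1 - a1*y)*x1 + (c2 - a2*y)*x2 = 13*(-9.2) + 62.2*0.0 + 60.0*0.0 = -119.6 + 0.0 + 0.0 = -119.6


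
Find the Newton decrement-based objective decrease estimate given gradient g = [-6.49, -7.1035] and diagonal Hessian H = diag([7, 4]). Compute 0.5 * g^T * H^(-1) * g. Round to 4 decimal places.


Step 1: H is diagonal, so H^(-1) * g = [-0.9271, -1.7759].
Step 2: g^T H^(-1) g = sum_i g_i^2 / H_ii
  = (-6.49)^2/7 + (-7.1035)^2/4
  = 6.0172 + 12.6149 = 18.6321
Step 3: Objective decrease = 0.5 * g^T H^(-1) g = 9.316


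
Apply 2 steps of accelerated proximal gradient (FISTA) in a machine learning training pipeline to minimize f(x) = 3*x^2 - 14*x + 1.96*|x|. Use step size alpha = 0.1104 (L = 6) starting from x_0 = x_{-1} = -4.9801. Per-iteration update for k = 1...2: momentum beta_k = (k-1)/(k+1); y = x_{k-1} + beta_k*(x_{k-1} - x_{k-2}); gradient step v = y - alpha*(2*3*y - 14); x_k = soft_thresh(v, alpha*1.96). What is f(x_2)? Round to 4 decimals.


FISTA on f(x) = 3*x^2 - 14*x + 1.96*|x|
L = 6, alpha = 0.1104
Iteration 1: beta = 0.0, y = -4.9801 + 0.0*(-4.9801 + 4.9801) = -4.9801
  grad(y) = -43.8806, v = y - alpha*grad = -0.1357
  prox(v) = soft_thresh(-0.1357, 0.2164) = 0.0
Iteration 2: beta = 0.3333, y = 0.0 + 0.3333*(0.0 + 4.9801) = 1.66
  grad(y) = -4.0398, v = y - alpha*grad = 2.106
  prox(v) = soft_thresh(2.106, 0.2164) = 1.8896
f(x_2) = 3*1.8896^2 - 14*1.8896 + 1.96*|1.8896| = -12.039


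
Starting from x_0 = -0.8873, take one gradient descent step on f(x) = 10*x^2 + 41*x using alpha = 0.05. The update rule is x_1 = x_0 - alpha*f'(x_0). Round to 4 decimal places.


We compute the gradient at x_0 and apply the update.
f'(x) = 20*x + 41
f'(-0.8873) = 20*-0.8873 + 41 = 23.254
x_1 = -0.8873 - 0.05*23.254 = -2.05


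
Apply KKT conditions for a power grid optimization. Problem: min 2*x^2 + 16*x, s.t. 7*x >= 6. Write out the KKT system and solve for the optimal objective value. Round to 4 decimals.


Step 1: Try lambda = 0 (constraint inactive).
x_unc = -16/(2*2) = -4.0
Check: 7*-4.0 = -28.0 < 6 -- violated!
Step 2: Constraint must be active: 7*x = 6
x* = 6/7 = 0.8571 (rounded; the exact value 6/7 is used below)
lambda = (2*2*(6/7) + 16)/7 = 2.7755
Step 3: Compute optimal value.
f(x*) = 2*(6/7)^2 + 16*(6/7) = 15.1837


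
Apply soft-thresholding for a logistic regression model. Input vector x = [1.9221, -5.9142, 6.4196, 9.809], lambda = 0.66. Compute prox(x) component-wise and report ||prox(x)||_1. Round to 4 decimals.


Soft-thresholding with lambda = 0.66:
prox(1.9221) = sign(1.9221)*max(|1.9221| - 0.66, 0) = 1.2621
prox(-5.9142) = sign(-5.9142)*max(|-5.9142| - 0.66, 0) = -5.2542
prox(6.4196) = sign(6.4196)*max(|6.4196| - 0.66, 0) = 5.7596
prox(9.809) = sign(9.809)*max(|9.809| - 0.66, 0) = 9.149
prox(x) = [1.2621, -5.2542, 5.7596, 9.149]
||prox(x)||_1 = 1.2621 + 5.2542 + 5.7596 + 9.149 = 21.4249


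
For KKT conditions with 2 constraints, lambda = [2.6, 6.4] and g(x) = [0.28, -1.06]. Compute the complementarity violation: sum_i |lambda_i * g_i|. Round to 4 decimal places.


KKT complementary slackness check:
lambda_1 * g_1 = 2.6 * 0.28 = 0.728
lambda_2 * g_2 = 6.4 * -1.06 = -6.784
Total violation = 0.728 + 6.784 = 7.512


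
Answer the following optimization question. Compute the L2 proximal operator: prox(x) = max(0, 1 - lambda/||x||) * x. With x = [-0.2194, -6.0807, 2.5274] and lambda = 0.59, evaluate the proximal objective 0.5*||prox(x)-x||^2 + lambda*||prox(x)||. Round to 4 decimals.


Step 1: Compute ||x||.
||x|| = 6.5887
Step 2: Compute scaling factor.
scale = max(0, 1 - 0.59/6.5887) = 0.9105
Step 3: prox(x) = [-0.1998, -5.5362, 2.3011]
||prox(x)|| = 5.9987
Step 4: Proximal objective.
0.5*||prox-x||^2 = 0.1741
lambda*||prox|| = 3.5392
Total = 3.7133


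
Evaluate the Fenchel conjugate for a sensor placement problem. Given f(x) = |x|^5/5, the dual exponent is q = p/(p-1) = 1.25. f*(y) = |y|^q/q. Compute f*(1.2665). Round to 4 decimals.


The conjugate exponent q satisfies 1/p + 1/q = 1.
p = 5, so q = 5/(5 - 1) = 1.25
|y|^q = 1.2665^1.25 = 1.3436
f*(1.2665) = 1.3436 / 1.25 = 1.0748


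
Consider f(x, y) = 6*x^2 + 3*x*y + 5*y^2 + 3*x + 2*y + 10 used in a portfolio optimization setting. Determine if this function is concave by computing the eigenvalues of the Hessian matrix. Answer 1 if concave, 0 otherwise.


The Hessian of f(x,y) = 6*x^2 + 3*x*y + 5*y^2 + 3*x + 2*y + 10 is:
H = [[12, 3], [3, 10]]
Trace = 12 + 10 = 22
Determinant = 12*10 - (3)^2 = 111
Discriminant = (22)^2 - 4*111 = 40.0
Eigenvalues: lambda_1 = 7.8377, lambda_2 = 14.1623
The function is not concave.

0


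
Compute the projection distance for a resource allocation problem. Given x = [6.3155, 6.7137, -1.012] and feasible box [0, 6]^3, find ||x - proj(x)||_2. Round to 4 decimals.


Project each component onto [0, 6].
clip(6.3155) = 6.0, clip(6.7137) = 6.0, clip(-1.012) = 0.0
Projection = [6.0, 6.0, 0.0]
Squared diffs: [0.0995, 0.5094, 1.0241]
Distance = sqrt(1.633) = 1.2779


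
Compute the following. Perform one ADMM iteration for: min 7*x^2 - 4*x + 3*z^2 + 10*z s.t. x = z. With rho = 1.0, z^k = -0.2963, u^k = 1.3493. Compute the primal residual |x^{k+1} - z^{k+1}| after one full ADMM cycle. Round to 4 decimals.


ADMM iteration with rho = 1.0, z^k = -0.2963, u^k = 1.3493
Step 1: x-update.
Minimize 7*x^2 - 4*x + (1.0/2)*(x + 0.2963 + 1.3493)^2
FOC: (2*7 + 1.0)*x = 4 + 1.0*(-0.2963 - 1.3493)
x^{k+1} = 0.157
Step 2: z-update.
Minimize 3*z^2 + 10*z + (1.0/2)*(0.157 - z + 1.3493)^2
FOC: (2*3 + 1.0)*z = -10 + 1.0*(0.157 + 1.3493)
z^{k+1} = -1.2134
Step 3: u-update.
u^{k+1} = 1.3493 + 0.157 + 1.2134 = 2.7197
Step 4: Primal residual = |0.157 + 1.2134| = 1.3704


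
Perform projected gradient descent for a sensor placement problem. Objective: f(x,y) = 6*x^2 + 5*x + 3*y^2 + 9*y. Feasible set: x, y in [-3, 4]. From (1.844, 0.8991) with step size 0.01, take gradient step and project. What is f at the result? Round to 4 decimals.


Step 1: Compute gradient at (1.844, 0.8991).
grad_x = 2*6*1.844 + 5 = 27.128
grad_y = 2*3*0.8991 + 9 = 14.3946
Step 2: Gradient step.
x_raw = 1.844 - 0.01*27.128 = 1.5727
y_raw = 0.8991 - 0.01*14.3946 = 0.7552
Step 3: Project onto [-3, 4].
x_proj = clip(1.5727) = 1.5727
y_proj = clip(0.7552) = 0.7552
Step 4: Evaluate f.
f(1.5727, 0.7552) = 31.2114


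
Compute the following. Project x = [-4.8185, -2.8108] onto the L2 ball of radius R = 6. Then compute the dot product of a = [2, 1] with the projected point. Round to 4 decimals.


Step 1: Compute ||x|| (intermediates to 6 decimals).
||x|| = sqrt((-4.8185)^2 + (-2.8108)^2) = 5.578399
Step 2: Project.
Since ||x|| <= R, proj = x (no scaling needed).
proj(x) = [-4.8185, -2.8108]
Step 3: Dot product.
a^T * proj(x) = 2*(-4.8185) + 1*(-2.8108) = -12.4478


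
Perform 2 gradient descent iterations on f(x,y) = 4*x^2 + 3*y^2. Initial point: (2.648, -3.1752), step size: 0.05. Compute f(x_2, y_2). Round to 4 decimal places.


Gradient descent on f(x,y) = 4*x^2 + 3*y^2.
Starting point: (2.648, -3.1752), alpha = 0.05
Step 1: grad_x = 2*4*2.648 = 21.184, grad_y = 2*3*-3.1752 = -19.0512
  x_1 = 2.648 - 0.05*21.184 = 1.5888
  y_1 = -3.1752 - 0.05*-19.0512 = -2.2226
Step 2: grad_x = 2*4*1.5888 = 12.7104, grad_y = 2*3*-2.2226 = -13.3358
  x_2 = 1.5888 - 0.05*12.7104 = 0.9533
  y_2 = -2.2226 - 0.05*-13.3358 = -1.5558
f(0.9533, -1.5558) = 4*0.9533^2 + 3*(-1.5558)^2 = 10.897


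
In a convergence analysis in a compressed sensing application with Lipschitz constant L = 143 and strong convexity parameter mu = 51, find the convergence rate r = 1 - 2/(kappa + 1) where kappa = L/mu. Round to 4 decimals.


Step 1: Compute the condition number.
kappa = L/mu = 143/51 = 2.8039
Step 2: Compute the convergence rate.
r = 1 - 2/(kappa + 1) = 1 - 2*mu/(L + mu) = (L - mu)/(L + mu) = 92/194 = 0.4742


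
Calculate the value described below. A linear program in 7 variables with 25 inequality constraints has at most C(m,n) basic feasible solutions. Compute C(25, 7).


Each vertex corresponds to some choice of n active constraints out of m, so the number of vertices is at most C(m, n) = m! / (n!(m-n)!).
m = 25, n = 7
Numerator: 25 * 24 * 23 * 22 * 21 * 20 * 19
Denominator: 7! = 5040
C(25, 7) = 480700


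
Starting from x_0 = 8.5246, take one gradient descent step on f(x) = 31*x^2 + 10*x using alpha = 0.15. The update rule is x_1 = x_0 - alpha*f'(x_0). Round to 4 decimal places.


We compute the gradient at x_0 and apply the update.
f'(x) = 62*x + 10
f'(8.5246) = 62*8.5246 + 10 = 538.5252
x_1 = 8.5246 - 0.15*538.5252 = -72.2542


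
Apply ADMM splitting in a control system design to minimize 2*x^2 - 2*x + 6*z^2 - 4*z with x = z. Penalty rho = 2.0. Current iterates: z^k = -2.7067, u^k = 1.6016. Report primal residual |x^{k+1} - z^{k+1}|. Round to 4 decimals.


ADMM iteration with rho = 2.0, z^k = -2.7067, u^k = 1.6016
Step 1: x-update.
Minimize 2*x^2 - 2*x + (2.0/2)*(x + 2.7067 + 1.6016)^2
FOC: (2*2 + 2.0)*x = 2 + 2.0*(-2.7067 - 1.6016)
x^{k+1} = -1.1028
Step 2: z-update.
Minimize 6*z^2 - 4*z + (2.0/2)*(-1.1028 - z + 1.6016)^2
FOC: (2*6 + 2.0)*z = 4 + 2.0*(-1.1028 + 1.6016)
z^{k+1} = 0.357
Step 3: u-update.
u^{k+1} = 1.6016 - 1.1028 - 0.357 = 0.1419
Step 4: Primal residual = |-1.1028 - 0.357| = 1.4597


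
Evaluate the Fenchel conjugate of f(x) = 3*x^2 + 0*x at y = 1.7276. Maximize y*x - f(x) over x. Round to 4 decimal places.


f*(y) = sup_x {y*x - a*x^2 - b*x} = sup_x {(y-b)*x - a*x^2}
FOC: (y - b) - 2a*x = 0 => x* = (y - b)/(2a)
x* = (1.7276 - 0)/(2*3) = 0.2879
f*(1.7276) = (y-b)^2/(4a) = (1.7276 - 0)^2/(4*3)
= 2.9846/12 = 0.2487


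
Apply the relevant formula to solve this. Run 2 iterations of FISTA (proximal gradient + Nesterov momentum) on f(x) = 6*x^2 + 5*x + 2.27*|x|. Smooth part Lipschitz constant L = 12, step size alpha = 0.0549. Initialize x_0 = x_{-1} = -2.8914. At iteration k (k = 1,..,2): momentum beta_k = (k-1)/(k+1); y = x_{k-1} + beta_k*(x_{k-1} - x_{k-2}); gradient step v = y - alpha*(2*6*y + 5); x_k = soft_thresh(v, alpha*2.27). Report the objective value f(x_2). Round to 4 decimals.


FISTA on f(x) = 6*x^2 + 5*x + 2.27*|x|
L = 12, alpha = 0.0549
Iteration 1: beta = 0.0, y = -2.8914 + 0.0*(-2.8914 + 2.8914) = -2.8914
  grad(y) = -29.6968, v = y - alpha*grad = -1.261
  prox(v) = soft_thresh(-1.261, 0.1246) = -1.1364
Iteration 2: beta = 0.3333, y = -1.1364 + 0.3333*(-1.1364 + 2.8914) = -0.5514
  grad(y) = -1.6172, v = y - alpha*grad = -0.4626
  prox(v) = soft_thresh(-0.4626, 0.1246) = -0.338
f(x_2) = 6*(-0.338)^2 + 5*(-0.338) + 2.27*|-0.338| = -0.2372


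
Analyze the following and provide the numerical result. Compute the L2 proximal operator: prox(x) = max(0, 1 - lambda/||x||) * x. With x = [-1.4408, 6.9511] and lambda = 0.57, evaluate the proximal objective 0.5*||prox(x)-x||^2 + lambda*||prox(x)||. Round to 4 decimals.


Step 1: Compute ||x||.
||x|| = 7.0989
Step 2: Compute scaling factor.
scale = max(0, 1 - 0.57/7.0989) = 0.9197
Step 3: prox(x) = [-1.3251, 6.393]
||prox(x)|| = 6.5289
Step 4: Proximal objective.
0.5*||prox-x||^2 = 0.1625
lambda*||prox|| = 3.7215
Total = 3.8839


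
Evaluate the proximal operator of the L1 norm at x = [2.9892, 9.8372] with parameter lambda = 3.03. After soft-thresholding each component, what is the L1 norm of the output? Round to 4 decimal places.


Soft-thresholding with lambda = 3.03:
prox(2.9892) = sign(2.9892)*max(|2.9892| - 3.03, 0) = 0.0
prox(9.8372) = sign(9.8372)*max(|9.8372| - 3.03, 0) = 6.8072
prox(x) = [0.0, 6.8072]
||prox(x)||_1 = 0.0 + 6.8072 = 6.8072


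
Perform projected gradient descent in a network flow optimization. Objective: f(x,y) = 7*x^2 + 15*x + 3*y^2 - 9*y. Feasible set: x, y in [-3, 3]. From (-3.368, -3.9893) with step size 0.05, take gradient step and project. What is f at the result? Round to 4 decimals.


Step 1: Compute gradient at (-3.368, -3.9893).
grad_x = 2*7*-3.368 + 15 = -32.152
grad_y = 2*3*-3.9893 - 9 = -32.9358
Step 2: Gradient step.
x_raw = -3.368 - 0.05*-32.152 = -1.7604
y_raw = -3.9893 - 0.05*-32.9358 = -2.3425
Step 3: Project onto [-3, 3].
x_proj = clip(-1.7604) = -1.7604
y_proj = clip(-2.3425) = -2.3425
Step 4: Evaluate f.
f(-1.7604, -2.3425) = 32.8317


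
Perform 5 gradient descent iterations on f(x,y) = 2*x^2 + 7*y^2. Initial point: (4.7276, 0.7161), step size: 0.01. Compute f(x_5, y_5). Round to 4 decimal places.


Gradient descent on f(x,y) = 2*x^2 + 7*y^2.
Starting point: (4.7276, 0.7161), alpha = 0.01
Step 1: grad_x = 2*2*4.7276 = 18.9104, grad_y = 2*7*0.7161 = 10.0254
  x_1 = 4.7276 - 0.01*18.9104 = 4.5385
  y_1 = 0.7161 - 0.01*10.0254 = 0.6158
Step 2: grad_x = 2*2*4.5385 = 18.154, grad_y = 2*7*0.6158 = 8.6218
  x_2 = 4.5385 - 0.01*18.154 = 4.357
  y_2 = 0.6158 - 0.01*8.6218 = 0.5296
Step 3: grad_x = 2*2*4.357 = 17.4278, grad_y = 2*7*0.5296 = 7.4148
  x_3 = 4.357 - 0.01*17.4278 = 4.1827
  y_3 = 0.5296 - 0.01*7.4148 = 0.4555
Step 4: grad_x = 2*2*4.1827 = 16.7307, grad_y = 2*7*0.4555 = 6.3767
  x_4 = 4.1827 - 0.01*16.7307 = 4.0154
  y_4 = 0.4555 - 0.01*6.3767 = 0.3917
Step 5: grad_x = 2*2*4.0154 = 16.0615, grad_y = 2*7*0.3917 = 5.484
  x_5 = 4.0154 - 0.01*16.0615 = 3.8548
  y_5 = 0.3917 - 0.01*5.484 = 0.3369
f(3.8548, 0.3369) = 2*3.8548^2 + 7*0.3369^2 = 30.5127


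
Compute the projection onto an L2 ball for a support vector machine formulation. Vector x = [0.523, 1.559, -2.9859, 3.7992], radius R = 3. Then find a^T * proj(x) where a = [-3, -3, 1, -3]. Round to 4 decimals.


Step 1: Compute ||x|| (intermediates to 6 decimals).
||x|| = sqrt(0.523^2 + 1.559^2 + (-2.9859)^2 + 3.7992^2) = 5.104266
Step 2: Project.
Since ||x|| > R, scale = R/||x|| = 3/5.104266 = 0.587744, proj(x) = scale * x
proj(x) = [0.30739, 0.916293, -1.754945, 2.232957]
Step 3: Dot product.
a^T * proj(x) = -3*0.30739 - 3*0.916293 + 1*(-1.754945) - 3*2.232957 = -12.1249


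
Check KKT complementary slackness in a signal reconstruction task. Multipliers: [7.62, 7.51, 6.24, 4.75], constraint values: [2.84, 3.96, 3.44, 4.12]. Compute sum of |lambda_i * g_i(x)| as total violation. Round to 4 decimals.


KKT complementary slackness check:
lambda_1 * g_1 = 7.62 * 2.84 = 21.6408
lambda_2 * g_2 = 7.51 * 3.96 = 29.7396
lambda_3 * g_3 = 6.24 * 3.44 = 21.4656
lambda_4 * g_4 = 4.75 * 4.12 = 19.57
Total violation = 21.6408 + 29.7396 + 21.4656 + 19.57 = 92.416


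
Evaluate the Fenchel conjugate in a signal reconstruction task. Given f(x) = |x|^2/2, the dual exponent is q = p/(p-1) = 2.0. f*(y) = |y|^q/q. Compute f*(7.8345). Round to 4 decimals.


The conjugate exponent q satisfies 1/p + 1/q = 1.
p = 2, so q = 2/(2 - 1) = 2.0
|y|^q = 7.8345^2.0 = 61.3794
f*(7.8345) = 61.3794 / 2.0 = 30.6897


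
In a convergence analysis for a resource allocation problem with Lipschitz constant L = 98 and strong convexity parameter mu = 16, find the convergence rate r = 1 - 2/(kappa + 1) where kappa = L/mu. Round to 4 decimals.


Step 1: Compute the condition number.
kappa = L/mu = 98/16 = 6.125
Step 2: Compute the convergence rate.
r = 1 - 2/(kappa + 1) = 1 - 2*mu/(L + mu) = (L - mu)/(L + mu) = 82/114 = 0.7193


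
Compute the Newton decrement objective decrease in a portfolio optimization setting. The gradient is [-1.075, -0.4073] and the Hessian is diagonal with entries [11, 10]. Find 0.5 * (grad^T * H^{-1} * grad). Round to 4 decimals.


Step 1: H is diagonal, so H^(-1) * g = [-0.0977, -0.0407].
Step 2: g^T H^(-1) g = sum_i g_i^2 / H_ii
  = (-1.075)^2/11 + (-0.4073)^2/10
  = 0.1051 + 0.0166 = 0.1216
Step 3: Objective decrease = 0.5 * g^T H^(-1) g = 0.0608


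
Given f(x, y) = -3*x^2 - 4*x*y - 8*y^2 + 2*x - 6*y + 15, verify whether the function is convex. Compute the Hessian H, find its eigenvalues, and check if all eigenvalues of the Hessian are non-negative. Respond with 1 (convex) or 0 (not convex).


The Hessian of f(x,y) = -3*x^2 - 4*x*y - 8*y^2 + 2*x - 6*y + 15 is:
H = [[-6, -4], [-4, -16]]
Trace = -6 - 16 = -22
Determinant = -6*-16 - (-4)^2 = 80
Discriminant = (-22)^2 - 4*80 = 164.0
Eigenvalues: lambda_1 = -17.4031, lambda_2 = -4.5969
The function is not convex.

0


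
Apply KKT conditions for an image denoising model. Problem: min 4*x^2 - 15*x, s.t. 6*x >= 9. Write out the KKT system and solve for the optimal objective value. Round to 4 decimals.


Step 1: Try lambda = 0 (constraint inactive).
Stationarity: 2*4*x - 15 = 0
x* = 15/(2*4) = 1.875
Check constraint: 6*1.875 = 11.25 >= 9 -- satisfied.
Step 2: Compute optimal value.
f(x*) = 4*1.875^2 - 15*1.875 = -14.0625


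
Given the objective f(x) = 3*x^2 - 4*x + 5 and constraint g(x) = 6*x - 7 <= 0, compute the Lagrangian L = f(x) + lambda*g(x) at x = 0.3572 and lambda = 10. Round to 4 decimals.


Step 1: Evaluate f(x).
f(0.3572) = 3*0.3572^2 - 4*0.3572 + 5 = 3.954
Step 2: Evaluate g(x).
g(0.3572) = 6*0.3572 - 7 = -4.8568
Step 3: Compute Lagrangian.
L = 3.954 + 10*-4.8568 = -44.614


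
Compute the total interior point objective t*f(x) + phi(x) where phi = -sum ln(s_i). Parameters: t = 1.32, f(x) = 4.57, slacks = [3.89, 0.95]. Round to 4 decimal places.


Step 1: Compute log-barrier.
ln values: [1.3584, -0.0513]
phi = -(1.3584 - 0.0513) = -1.3071
Step 2: Compute augmented objective.
t*f(x) = 1.32*4.57 = 6.0324
Total = 6.0324 - 1.3071 = 4.7253


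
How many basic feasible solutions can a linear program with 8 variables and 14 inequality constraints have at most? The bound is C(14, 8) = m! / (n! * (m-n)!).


Each vertex corresponds to some choice of n active constraints out of m, so the number of vertices is at most C(m, n) = m! / (n!(m-n)!).
m = 14, n = 8
Numerator: 14 * 13 * 12 * 11 * 10 * 9 * 8 * 7
Denominator: 8! = 40320
C(14, 8) = 3003


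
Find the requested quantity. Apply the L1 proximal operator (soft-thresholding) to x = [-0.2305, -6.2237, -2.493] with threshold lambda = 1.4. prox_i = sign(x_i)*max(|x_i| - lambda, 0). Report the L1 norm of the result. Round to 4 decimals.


Soft-thresholding with lambda = 1.4:
prox(-0.2305) = sign(-0.2305)*max(|-0.2305| - 1.4, 0) = 0.0
prox(-6.2237) = sign(-6.2237)*max(|-6.2237| - 1.4, 0) = -4.8237
prox(-2.493) = sign(-2.493)*max(|-2.493| - 1.4, 0) = -1.093
prox(x) = [0.0, -4.8237, -1.093]
||prox(x)||_1 = 0.0 + 4.8237 + 1.093 = 5.9167


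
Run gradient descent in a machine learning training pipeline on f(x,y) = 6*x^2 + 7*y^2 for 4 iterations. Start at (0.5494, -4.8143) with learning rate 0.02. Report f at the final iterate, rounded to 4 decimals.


Gradient descent on f(x,y) = 6*x^2 + 7*y^2.
Starting point: (0.5494, -4.8143), alpha = 0.02
Step 1: grad_x = 2*6*0.5494 = 6.5928, grad_y = 2*7*-4.8143 = -67.4002
  x_1 = 0.5494 - 0.02*6.5928 = 0.4175
  y_1 = -4.8143 - 0.02*-67.4002 = -3.4663
Step 2: grad_x = 2*6*0.4175 = 5.0105, grad_y = 2*7*-3.4663 = -48.5281
  x_2 = 0.4175 - 0.02*5.0105 = 0.3173
  y_2 = -3.4663 - 0.02*-48.5281 = -2.4957
Step 3: grad_x = 2*6*0.3173 = 3.808, grad_y = 2*7*-2.4957 = -34.9403
  x_3 = 0.3173 - 0.02*3.808 = 0.2412
  y_3 = -2.4957 - 0.02*-34.9403 = -1.7969
Step 4: grad_x = 2*6*0.2412 = 2.8941, grad_y = 2*7*-1.7969 = -25.157
  x_4 = 0.2412 - 0.02*2.8941 = 0.1833
  y_4 = -1.7969 - 0.02*-25.157 = -1.2938
f(0.1833, -1.2938) = 6*0.1833^2 + 7*(-1.2938)^2 = 11.9188


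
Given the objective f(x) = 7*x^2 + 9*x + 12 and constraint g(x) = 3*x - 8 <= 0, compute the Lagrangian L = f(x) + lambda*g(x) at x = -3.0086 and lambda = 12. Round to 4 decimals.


Step 1: Evaluate f(x).
f(-3.0086) = 7*(-3.0086)^2 + 9*(-3.0086) + 12 = 48.2843
Step 2: Evaluate g(x).
g(-3.0086) = 3*-3.0086 - 8 = -17.0258
Step 3: Compute Lagrangian.
L = 48.2843 + 12*-17.0258 = -156.0253


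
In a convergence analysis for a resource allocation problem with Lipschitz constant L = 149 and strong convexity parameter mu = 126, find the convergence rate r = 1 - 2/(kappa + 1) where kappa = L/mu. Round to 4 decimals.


Step 1: Compute the condition number.
kappa = L/mu = 149/126 = 1.1825
Step 2: Compute the convergence rate.
r = 1 - 2/(kappa + 1) = 1 - 2*mu/(L + mu) = (L - mu)/(L + mu) = 23/275 = 0.0836


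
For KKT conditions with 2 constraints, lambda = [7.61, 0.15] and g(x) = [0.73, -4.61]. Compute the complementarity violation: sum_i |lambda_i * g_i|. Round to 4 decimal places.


KKT complementary slackness check:
lambda_1 * g_1 = 7.61 * 0.73 = 5.5553
lambda_2 * g_2 = 0.15 * -4.61 = -0.6915
Total violation = 5.5553 + 0.6915 = 6.2468


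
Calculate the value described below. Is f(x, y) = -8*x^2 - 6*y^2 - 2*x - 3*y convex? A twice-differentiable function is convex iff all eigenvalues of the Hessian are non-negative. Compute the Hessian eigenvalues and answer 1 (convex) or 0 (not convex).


The Hessian of f(x,y) = -8*x^2 - 6*y^2 - 2*x - 3*y is:
H = [[-16, 0], [0, -12]]
Trace = -16 - 12 = -28
Determinant = -16*-12 - (0)^2 = 192
Discriminant = (-28)^2 - 4*192 = 16.0
Eigenvalues: lambda_1 = -16.0, lambda_2 = -12.0
The function is not convex.

0


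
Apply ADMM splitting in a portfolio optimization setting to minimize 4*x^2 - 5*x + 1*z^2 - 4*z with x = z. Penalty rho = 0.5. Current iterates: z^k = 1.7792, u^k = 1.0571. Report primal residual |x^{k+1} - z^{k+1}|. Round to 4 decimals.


ADMM iteration with rho = 0.5, z^k = 1.7792, u^k = 1.0571
Step 1: x-update.
Minimize 4*x^2 - 5*x + (0.5/2)*(x - 1.7792 + 1.0571)^2
FOC: (2*4 + 0.5)*x = 5 + 0.5*(1.7792 - 1.0571)
x^{k+1} = 0.6307
Step 2: z-update.
Minimize 1*z^2 - 4*z + (0.5/2)*(0.6307 - z + 1.0571)^2
FOC: (2*1 + 0.5)*z = 4 + 0.5*(0.6307 + 1.0571)
z^{k+1} = 1.9376
Step 3: u-update.
u^{k+1} = 1.0571 + 0.6307 - 1.9376 = -0.2498
Step 4: Primal residual = |0.6307 - 1.9376| = 1.3069


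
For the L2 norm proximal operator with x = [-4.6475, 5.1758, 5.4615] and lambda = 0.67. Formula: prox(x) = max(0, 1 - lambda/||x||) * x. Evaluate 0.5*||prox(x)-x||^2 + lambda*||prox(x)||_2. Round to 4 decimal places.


Step 1: Compute ||x||.
||x|| = 8.844
Step 2: Compute scaling factor.
scale = max(0, 1 - 0.67/8.844) = 0.9242
Step 3: prox(x) = [-4.2954, 4.7837, 5.0477]
||prox(x)|| = 8.174
Step 4: Proximal objective.
0.5*||prox-x||^2 = 0.2245
lambda*||prox|| = 5.4766
Total = 5.701


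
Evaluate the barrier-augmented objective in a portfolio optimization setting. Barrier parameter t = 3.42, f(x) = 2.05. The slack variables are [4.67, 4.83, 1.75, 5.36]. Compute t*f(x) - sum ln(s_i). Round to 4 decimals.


Step 1: Compute log-barrier.
ln values: [1.5412, 1.5748, 0.5596, 1.679]
phi = -(1.5412 + 1.5748 + 0.5596 + 1.679) = -5.3546
Step 2: Compute augmented objective.
t*f(x) = 3.42*2.05 = 7.011
Total = 7.011 - 5.3546 = 1.6564


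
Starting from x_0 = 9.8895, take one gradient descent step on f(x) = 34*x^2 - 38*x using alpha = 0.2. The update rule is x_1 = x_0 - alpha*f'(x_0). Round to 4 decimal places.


We compute the gradient at x_0 and apply the update.
f'(x) = 68*x - 38
f'(9.8895) = 68*9.8895 - 38 = 634.486
x_1 = 9.8895 - 0.2*634.486 = -117.0077


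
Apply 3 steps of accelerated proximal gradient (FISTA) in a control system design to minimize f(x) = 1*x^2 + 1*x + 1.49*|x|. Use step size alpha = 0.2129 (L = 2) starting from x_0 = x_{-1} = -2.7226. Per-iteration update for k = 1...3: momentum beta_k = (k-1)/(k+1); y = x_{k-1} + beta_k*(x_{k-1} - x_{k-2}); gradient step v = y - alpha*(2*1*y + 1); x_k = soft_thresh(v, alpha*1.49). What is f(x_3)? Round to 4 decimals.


FISTA on f(x) = 1*x^2 + 1*x + 1.49*|x|
L = 2, alpha = 0.2129
Iteration 1: beta = 0.0, y = -2.7226 + 0.0*(-2.7226 + 2.7226) = -2.7226
  grad(y) = -4.4452, v = y - alpha*grad = -1.7762
  prox(v) = soft_thresh(-1.7762, 0.3172) = -1.459
Iteration 2: beta = 0.3333, y = -1.459 + 0.3333*(-1.459 + 2.7226) = -1.0378
  grad(y) = -1.0756, v = y - alpha*grad = -0.8088
  prox(v) = soft_thresh(-0.8088, 0.3172) = -0.4916
Iteration 3: beta = 0.5, y = -0.4916 + 0.5*(-0.4916 + 1.459) = -0.0079
  grad(y) = 0.9843, v = y - alpha*grad = -0.2174
  prox(v) = soft_thresh(-0.2174, 0.3172) = 0.0
f(x_3) = 1*0.0^2 + 1*0.0 + 1.49*|0.0| = 0.0


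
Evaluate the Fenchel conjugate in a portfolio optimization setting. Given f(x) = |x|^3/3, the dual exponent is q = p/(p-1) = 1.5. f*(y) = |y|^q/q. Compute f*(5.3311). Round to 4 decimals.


The conjugate exponent q satisfies 1/p + 1/q = 1.
p = 3, so q = 3/(3 - 1) = 1.5
|y|^q = 5.3311^1.5 = 12.3091
f*(5.3311) = 12.3091 / 1.5 = 8.206


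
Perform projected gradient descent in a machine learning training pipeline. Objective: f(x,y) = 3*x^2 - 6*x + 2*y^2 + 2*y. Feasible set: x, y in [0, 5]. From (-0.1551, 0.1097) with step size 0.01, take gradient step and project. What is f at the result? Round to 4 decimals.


Step 1: Compute gradient at (-0.1551, 0.1097).
grad_x = 2*3*-0.1551 - 6 = -6.9306
grad_y = 2*2*0.1097 + 2 = 2.4388
Step 2: Gradient step.
x_raw = -0.1551 - 0.01*-6.9306 = -0.0858
y_raw = 0.1097 - 0.01*2.4388 = 0.0853
Step 3: Project onto [0, 5].
x_proj = clip(-0.0858) = 0.0
y_proj = clip(0.0853) = 0.0853
Step 4: Evaluate f.
f(0.0, 0.0853) = 0.1852


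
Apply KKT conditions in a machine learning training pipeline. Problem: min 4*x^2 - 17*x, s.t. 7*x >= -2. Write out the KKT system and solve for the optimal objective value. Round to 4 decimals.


Step 1: Try lambda = 0 (constraint inactive).
Stationarity: 2*4*x - 17 = 0
x* = 17/(2*4) = 2.125
Check constraint: 7*2.125 = 14.875 >= -2 -- satisfied.
Step 2: Compute optimal value.
f(x*) = 4*2.125^2 - 17*2.125 = -18.0625


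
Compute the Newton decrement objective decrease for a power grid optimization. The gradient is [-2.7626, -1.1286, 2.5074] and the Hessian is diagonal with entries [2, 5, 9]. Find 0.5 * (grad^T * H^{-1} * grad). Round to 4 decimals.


Step 1: H is diagonal, so H^(-1) * g = [-1.3813, -0.2257, 0.2786].
Step 2: g^T H^(-1) g = sum_i g_i^2 / H_ii
  = (-2.7626)^2/2 + (-1.1286)^2/5 + (2.5074)^2/9
  = 3.816 + 0.2547 + 0.6986 = 4.7693
Step 3: Objective decrease = 0.5 * g^T H^(-1) g = 2.3846


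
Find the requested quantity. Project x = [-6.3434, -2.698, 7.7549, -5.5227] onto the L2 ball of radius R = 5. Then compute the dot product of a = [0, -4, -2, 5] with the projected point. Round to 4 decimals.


Step 1: Compute ||x|| (intermediates to 6 decimals).
||x|| = sqrt((-6.3434)^2 + (-2.698)^2 + 7.7549^2 + (-5.5227)^2) = 11.754004
Step 2: Project.
Since ||x|| > R, scale = R/||x|| = 5/11.754004 = 0.425387, proj(x) = scale * x
proj(x) = [-2.6984, -1.147694, 3.298834, -2.349285]
Step 3: Dot product.
a^T * proj(x) = 0*(-2.6984) - 4*(-1.147694) - 2*3.298834 + 5*(-2.349285) = -13.7533


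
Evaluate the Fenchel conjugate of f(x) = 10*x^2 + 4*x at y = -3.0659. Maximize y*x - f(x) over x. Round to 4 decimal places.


f*(y) = sup_x {y*x - a*x^2 - b*x} = sup_x {(y-b)*x - a*x^2}
FOC: (y - b) - 2a*x = 0 => x* = (y - b)/(2a)
x* = (-3.0659 - 4)/(2*10) = -0.3533
f*(-3.0659) = (y-b)^2/(4a) = (-3.0659 - 4)^2/(4*10)
= 49.9269/40 = 1.2482


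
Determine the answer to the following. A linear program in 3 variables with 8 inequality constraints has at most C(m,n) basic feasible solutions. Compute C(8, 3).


Each vertex corresponds to some choice of n active constraints out of m, so the number of vertices is at most C(m, n) = m! / (n!(m-n)!).
m = 8, n = 3
Numerator: 8 * 7 * 6
Denominator: 3! = 6
C(8, 3) = 56


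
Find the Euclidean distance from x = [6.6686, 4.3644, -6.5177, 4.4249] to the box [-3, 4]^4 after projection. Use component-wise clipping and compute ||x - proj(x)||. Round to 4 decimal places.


Project each component onto [-3, 4].
clip(6.6686) = 4.0, clip(4.3644) = 4.0, clip(-6.5177) = -3.0, clip(4.4249) = 4.0
Projection = [4.0, 4.0, -3.0, 4.0]
Squared diffs: [7.1214, 0.1328, 12.3742, 0.1805]
Distance = sqrt(19.8089) = 4.4507


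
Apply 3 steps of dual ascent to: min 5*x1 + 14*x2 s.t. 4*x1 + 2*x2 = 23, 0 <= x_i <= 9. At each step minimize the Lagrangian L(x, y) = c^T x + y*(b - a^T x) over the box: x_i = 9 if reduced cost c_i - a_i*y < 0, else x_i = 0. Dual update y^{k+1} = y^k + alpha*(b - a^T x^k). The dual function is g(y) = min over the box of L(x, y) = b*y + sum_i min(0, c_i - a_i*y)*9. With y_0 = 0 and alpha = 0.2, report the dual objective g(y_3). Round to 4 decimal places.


Dual ascent for LP: min 5*x1 + 14*x2, 4*x1 + 2*x2 = 23, 0 <= x_i <= 9
Step 1: y^k = 0.0, reduced costs: (5.0, 14.0)
  x^k = (0.0, 0.0), subgradient = b - a^T x = 23.0
  y^{k+1} = 0.0 + 0.2*23.0 = 4.6
Step 2: y^k = 4.6, reduced costs: (-13.4, 4.8)
  x^k = (9.0, 0.0), subgradient = b - a^T x = -13.0
  y^{k+1} = 4.6 + 0.2*-13.0 = 2.0
Step 3: y^k = 2.0, reduced costs: (-3.0, 10.0)
  x^k = (9.0, 0.0), subgradient = b - a^T x = -13.0
  y^{k+1} = 2.0 + 0.2*-13.0 = -0.6
Dual objective at y_3 = -0.6: reduced costs (7.4, 15.2), box minimizer x = (0.0, 0.0)
g(y_3) = b*y + (c1 - a1*y)*x1 + (c2 - a2*y)*x2 = 23*(-0.6) + 7.4*0.0 + 15.2*0.0 = -13.8 + 0.0 + 0.0 = -13.8


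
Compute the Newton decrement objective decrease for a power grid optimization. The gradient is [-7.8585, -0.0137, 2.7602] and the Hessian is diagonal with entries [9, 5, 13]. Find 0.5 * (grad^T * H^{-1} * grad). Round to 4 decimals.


Step 1: H is diagonal, so H^(-1) * g = [-0.8732, -0.0027, 0.2123].
Step 2: g^T H^(-1) g = sum_i g_i^2 / H_ii
  = (-7.8585)^2/9 + (-0.0137)^2/5 + (2.7602)^2/13
  = 6.8618 + 0.0 + 0.5861 = 7.4479
Step 3: Objective decrease = 0.5 * g^T H^(-1) g = 3.7239


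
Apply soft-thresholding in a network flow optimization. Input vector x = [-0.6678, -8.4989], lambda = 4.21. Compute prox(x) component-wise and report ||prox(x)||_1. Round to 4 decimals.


Soft-thresholding with lambda = 4.21:
prox(-0.6678) = sign(-0.6678)*max(|-0.6678| - 4.21, 0) = 0.0
prox(-8.4989) = sign(-8.4989)*max(|-8.4989| - 4.21, 0) = -4.2889
prox(x) = [0.0, -4.2889]
||prox(x)||_1 = 0.0 + 4.2889 = 4.2889


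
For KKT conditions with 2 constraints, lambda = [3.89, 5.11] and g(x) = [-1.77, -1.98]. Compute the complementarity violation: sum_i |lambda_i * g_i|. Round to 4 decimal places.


KKT complementary slackness check:
lambda_1 * g_1 = 3.89 * -1.77 = -6.8853
lambda_2 * g_2 = 5.11 * -1.98 = -10.1178
Total violation = 6.8853 + 10.1178 = 17.0031


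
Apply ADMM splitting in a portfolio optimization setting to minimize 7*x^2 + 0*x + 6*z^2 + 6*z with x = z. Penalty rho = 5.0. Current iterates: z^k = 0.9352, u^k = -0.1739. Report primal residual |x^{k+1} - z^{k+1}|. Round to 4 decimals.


ADMM iteration with rho = 5.0, z^k = 0.9352, u^k = -0.1739
Step 1: x-update.
Minimize 7*x^2 + 0*x + (5.0/2)*(x - 0.9352 - 0.1739)^2
FOC: (2*7 + 5.0)*x = 0 + 5.0*(0.9352 + 0.1739)
x^{k+1} = 0.2919
Step 2: z-update.
Minimize 6*z^2 + 6*z + (5.0/2)*(0.2919 - z - 0.1739)^2
FOC: (2*6 + 5.0)*z = -6 + 5.0*(0.2919 - 0.1739)
z^{k+1} = -0.3182
Step 3: u-update.
u^{k+1} = -0.1739 + 0.2919 + 0.3182 = 0.4362
Step 4: Primal residual = |0.2919 + 0.3182| = 0.6101


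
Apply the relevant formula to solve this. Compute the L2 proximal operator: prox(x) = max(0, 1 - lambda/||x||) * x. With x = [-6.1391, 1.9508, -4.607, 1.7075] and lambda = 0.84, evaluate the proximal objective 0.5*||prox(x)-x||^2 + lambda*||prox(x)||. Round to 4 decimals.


Step 1: Compute ||x||.
||x|| = 8.1015
Step 2: Compute scaling factor.
scale = max(0, 1 - 0.84/8.1015) = 0.8963
Step 3: prox(x) = [-5.5026, 1.7485, -4.1293, 1.5305]
||prox(x)|| = 7.2615
Step 4: Proximal objective.
0.5*||prox-x||^2 = 0.3528
lambda*||prox|| = 6.0997
Total = 6.4525


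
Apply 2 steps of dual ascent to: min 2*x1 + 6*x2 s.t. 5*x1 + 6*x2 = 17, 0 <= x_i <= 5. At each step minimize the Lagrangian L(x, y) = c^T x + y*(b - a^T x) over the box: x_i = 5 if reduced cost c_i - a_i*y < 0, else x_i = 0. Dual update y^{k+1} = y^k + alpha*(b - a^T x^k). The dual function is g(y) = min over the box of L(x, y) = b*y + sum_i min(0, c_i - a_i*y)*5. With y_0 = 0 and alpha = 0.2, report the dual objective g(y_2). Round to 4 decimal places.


Dual ascent for LP: min 2*x1 + 6*x2, 5*x1 + 6*x2 = 17, 0 <= x_i <= 5
Step 1: y^k = 0.0, reduced costs: (2.0, 6.0)
  x^k = (0.0, 0.0), subgradient = b - a^T x = 17.0
  y^{k+1} = 0.0 + 0.2*17.0 = 3.4
Step 2: y^k = 3.4, reduced costs: (-15.0, -14.4)
  x^k = (5.0, 5.0), subgradient = b - a^T x = -38.0
  y^{k+1} = 3.4 + 0.2*-38.0 = -4.2
Dual objective at y_2 = -4.2: reduced costs (23.0, 31.2), box minimizer x = (0.0, 0.0)
g(y_2) = b*y + (c1 - a1*y)*x1 + (c2 - a2*y)*x2 = 17*(-4.2) + 23.0*0.0 + 31.2*0.0 = -71.4 + 0.0 + 0.0 = -71.4


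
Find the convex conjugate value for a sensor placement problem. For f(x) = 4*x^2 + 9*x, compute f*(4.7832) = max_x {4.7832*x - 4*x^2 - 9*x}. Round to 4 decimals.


f*(y) = sup_x {y*x - a*x^2 - b*x} = sup_x {(y-b)*x - a*x^2}
FOC: (y - b) - 2a*x = 0 => x* = (y - b)/(2a)
x* = (4.7832 - 9)/(2*4) = -0.5271
f*(4.7832) = (y-b)^2/(4a) = (4.7832 - 9)^2/(4*4)
= 17.7814/16 = 1.1113


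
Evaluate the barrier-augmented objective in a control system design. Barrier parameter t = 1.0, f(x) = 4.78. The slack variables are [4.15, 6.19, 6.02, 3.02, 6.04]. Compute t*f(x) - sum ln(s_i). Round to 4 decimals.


Step 1: Compute log-barrier.
ln values: [1.4231, 1.8229, 1.7951, 1.1053, 1.7984]
phi = -(1.4231 + 1.8229 + 1.7951 + 1.1053 + 1.7984) = -7.9448
Step 2: Compute augmented objective.
t*f(x) = 1.0*4.78 = 4.78
Total = 4.78 - 7.9448 = -3.1648


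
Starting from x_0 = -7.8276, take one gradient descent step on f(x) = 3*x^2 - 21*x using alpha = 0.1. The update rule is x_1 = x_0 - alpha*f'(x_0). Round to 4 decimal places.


We compute the gradient at x_0 and apply the update.
f'(x) = 6*x - 21
f'(-7.8276) = 6*-7.8276 - 21 = -67.9656
x_1 = -7.8276 - 0.1*-67.9656 = -1.031


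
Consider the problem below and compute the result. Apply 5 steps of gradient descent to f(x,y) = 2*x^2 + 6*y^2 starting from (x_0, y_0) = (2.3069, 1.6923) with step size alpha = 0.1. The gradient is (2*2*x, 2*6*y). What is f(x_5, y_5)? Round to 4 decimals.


Gradient descent on f(x,y) = 2*x^2 + 6*y^2.
Starting point: (2.3069, 1.6923), alpha = 0.1
Step 1: grad_x = 2*2*2.3069 = 9.2276, grad_y = 2*6*1.6923 = 20.3076
  x_1 = 2.3069 - 0.1*9.2276 = 1.3841
  y_1 = 1.6923 - 0.1*20.3076 = -0.3385
Step 2: grad_x = 2*2*1.3841 = 5.5366, grad_y = 2*6*-0.3385 = -4.0615
  x_2 = 1.3841 - 0.1*5.5366 = 0.8305
  y_2 = -0.3385 - 0.1*-4.0615 = 0.0677
Step 3: grad_x = 2*2*0.8305 = 3.3219, grad_y = 2*6*0.0677 = 0.8123
  x_3 = 0.8305 - 0.1*3.3219 = 0.4983
  y_3 = 0.0677 - 0.1*0.8123 = -0.0135
Step 4: grad_x = 2*2*0.4983 = 1.9932, grad_y = 2*6*-0.0135 = -0.1625
  x_4 = 0.4983 - 0.1*1.9932 = 0.299
  y_4 = -0.0135 - 0.1*-0.1625 = 0.0027
Step 5: grad_x = 2*2*0.299 = 1.1959, grad_y = 2*6*0.0027 = 0.0325
  x_5 = 0.299 - 0.1*1.1959 = 0.1794
  y_5 = 0.0027 - 0.1*0.0325 = -0.0005
f(0.1794, -0.0005) = 2*0.1794^2 + 6*(-0.0005)^2 = 0.0644


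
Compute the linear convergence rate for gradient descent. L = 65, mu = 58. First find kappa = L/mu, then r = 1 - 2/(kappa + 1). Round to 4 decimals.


Step 1: Compute the condition number.
kappa = L/mu = 65/58 = 1.1207
Step 2: Compute the convergence rate.
r = 1 - 2/(kappa + 1) = 1 - 2*mu/(L + mu) = (L - mu)/(L + mu) = 7/123 = 0.0569


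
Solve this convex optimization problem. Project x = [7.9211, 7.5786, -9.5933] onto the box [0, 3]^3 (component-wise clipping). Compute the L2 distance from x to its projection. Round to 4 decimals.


Project each component onto [0, 3].
clip(7.9211) = 3.0, clip(7.5786) = 3.0, clip(-9.5933) = 0.0
Projection = [3.0, 3.0, 0.0]
Squared diffs: [24.2172, 20.9636, 92.0314]
Distance = sqrt(137.2122) = 11.7138
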